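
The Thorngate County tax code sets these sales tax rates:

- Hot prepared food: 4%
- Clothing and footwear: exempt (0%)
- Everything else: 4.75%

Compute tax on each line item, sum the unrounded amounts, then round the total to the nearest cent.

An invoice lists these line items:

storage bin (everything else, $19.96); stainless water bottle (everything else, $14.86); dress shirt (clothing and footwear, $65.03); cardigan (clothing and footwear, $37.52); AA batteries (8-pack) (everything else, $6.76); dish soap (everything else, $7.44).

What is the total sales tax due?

Storage bin $19.96: everything else → 4.75% → $0.9481
Stainless water bottle $14.86: everything else → 4.75% → $0.70585
Dress shirt $65.03: clothing and footwear → 0% → $0.00
Cardigan $37.52: clothing and footwear → 0% → $0.00
AA batteries (8-pack) $6.76: everything else → 4.75% → $0.3211
Dish soap $7.44: everything else → 4.75% → $0.3534
Unrounded tax sum = $2.32845 → $2.33

$2.33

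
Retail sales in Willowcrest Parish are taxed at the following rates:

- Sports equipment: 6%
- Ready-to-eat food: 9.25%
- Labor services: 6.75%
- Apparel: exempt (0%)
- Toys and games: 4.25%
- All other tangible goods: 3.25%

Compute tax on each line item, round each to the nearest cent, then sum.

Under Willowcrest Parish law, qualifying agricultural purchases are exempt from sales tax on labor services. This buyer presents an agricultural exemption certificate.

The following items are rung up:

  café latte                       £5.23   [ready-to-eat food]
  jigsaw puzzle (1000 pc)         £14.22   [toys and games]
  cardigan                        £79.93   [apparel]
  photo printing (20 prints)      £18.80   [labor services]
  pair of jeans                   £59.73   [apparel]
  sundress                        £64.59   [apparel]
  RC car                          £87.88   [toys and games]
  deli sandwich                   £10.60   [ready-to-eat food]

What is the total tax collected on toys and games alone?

£4.33

Jigsaw puzzle (1000 pc) £14.22: toys and games → 4.25% → £0.60
RC car £87.88: toys and games → 4.25% → £3.73
Tax on toys and games = £0.60 + £3.73 = £4.33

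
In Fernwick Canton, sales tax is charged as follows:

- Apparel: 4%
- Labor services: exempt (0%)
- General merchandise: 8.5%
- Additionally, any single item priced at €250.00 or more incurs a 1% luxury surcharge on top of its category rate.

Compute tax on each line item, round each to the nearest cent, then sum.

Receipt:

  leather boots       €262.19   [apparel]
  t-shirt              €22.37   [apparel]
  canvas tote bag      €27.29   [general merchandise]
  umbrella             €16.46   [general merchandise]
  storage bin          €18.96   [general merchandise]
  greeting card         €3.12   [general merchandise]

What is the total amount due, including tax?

Leather boots €262.19: apparel → 4% + 1% surcharge = 5% → €13.11
T-shirt €22.37: apparel → 4% → €0.89
Canvas tote bag €27.29: general merchandise → 8.5% → €2.32
Umbrella €16.46: general merchandise → 8.5% → €1.40
Storage bin €18.96: general merchandise → 8.5% → €1.61
Greeting card €3.12: general merchandise → 8.5% → €0.27
Subtotal = €350.39; tax = €19.60; total due = €369.99

€369.99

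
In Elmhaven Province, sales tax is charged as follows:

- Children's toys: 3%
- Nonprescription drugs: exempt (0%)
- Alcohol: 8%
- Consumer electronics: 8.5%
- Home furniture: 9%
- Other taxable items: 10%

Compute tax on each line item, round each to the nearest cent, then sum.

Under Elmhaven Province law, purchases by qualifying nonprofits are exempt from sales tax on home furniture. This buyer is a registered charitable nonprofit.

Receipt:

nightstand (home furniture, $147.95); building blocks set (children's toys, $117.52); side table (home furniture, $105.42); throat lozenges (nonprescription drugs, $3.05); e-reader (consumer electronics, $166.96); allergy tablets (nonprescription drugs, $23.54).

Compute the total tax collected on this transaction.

$17.72

Nightstand $147.95: home furniture, buyer-exempt → 0% → $0.00
Building blocks set $117.52: children's toys → 3% → $3.53
Side table $105.42: home furniture, buyer-exempt → 0% → $0.00
Throat lozenges $3.05: nonprescription drugs → 0% → $0.00
E-reader $166.96: consumer electronics → 8.5% → $14.19
Allergy tablets $23.54: nonprescription drugs → 0% → $0.00
Total tax = $3.53 + $14.19 = $17.72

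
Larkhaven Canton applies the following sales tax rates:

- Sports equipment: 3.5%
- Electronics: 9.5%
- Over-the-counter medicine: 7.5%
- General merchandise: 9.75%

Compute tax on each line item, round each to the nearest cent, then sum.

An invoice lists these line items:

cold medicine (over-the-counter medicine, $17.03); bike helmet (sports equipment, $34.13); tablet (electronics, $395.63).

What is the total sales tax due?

$40.05

Cold medicine $17.03: over-the-counter medicine → 7.5% → $1.28
Bike helmet $34.13: sports equipment → 3.5% → $1.19
Tablet $395.63: electronics → 9.5% → $37.58
Total tax = $1.28 + $1.19 + $37.58 = $40.05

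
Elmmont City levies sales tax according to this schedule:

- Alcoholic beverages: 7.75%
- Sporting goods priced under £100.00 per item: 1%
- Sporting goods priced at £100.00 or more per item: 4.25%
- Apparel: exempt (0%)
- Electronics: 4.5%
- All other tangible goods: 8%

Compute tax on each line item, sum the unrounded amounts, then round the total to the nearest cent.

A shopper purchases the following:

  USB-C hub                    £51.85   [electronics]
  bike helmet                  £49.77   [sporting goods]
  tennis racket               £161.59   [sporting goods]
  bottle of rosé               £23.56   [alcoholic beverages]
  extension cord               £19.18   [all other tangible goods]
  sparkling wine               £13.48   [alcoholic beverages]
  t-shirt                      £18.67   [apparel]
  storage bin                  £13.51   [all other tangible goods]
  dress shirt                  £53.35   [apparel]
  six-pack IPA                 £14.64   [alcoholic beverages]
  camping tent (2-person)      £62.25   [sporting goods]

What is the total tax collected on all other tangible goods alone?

Extension cord £19.18: all other tangible goods → 8% → £1.5344
Storage bin £13.51: all other tangible goods → 8% → £1.0808
Tax on all other tangible goods: unrounded sum = £2.6152 → £2.62

£2.62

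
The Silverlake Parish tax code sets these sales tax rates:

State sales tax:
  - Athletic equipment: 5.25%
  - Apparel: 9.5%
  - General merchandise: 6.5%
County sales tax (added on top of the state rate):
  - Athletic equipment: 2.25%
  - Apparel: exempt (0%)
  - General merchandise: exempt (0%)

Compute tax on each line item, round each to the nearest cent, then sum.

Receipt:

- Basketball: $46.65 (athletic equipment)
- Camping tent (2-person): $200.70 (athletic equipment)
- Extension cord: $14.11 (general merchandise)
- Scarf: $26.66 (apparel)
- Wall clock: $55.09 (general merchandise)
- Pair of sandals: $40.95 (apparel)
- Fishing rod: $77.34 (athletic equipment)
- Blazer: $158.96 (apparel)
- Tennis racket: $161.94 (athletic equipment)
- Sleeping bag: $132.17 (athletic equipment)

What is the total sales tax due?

Basketball $46.65: athletic equipment → 5.25% + 2.25% county = 7.5% → $3.50
Camping tent (2-person) $200.70: athletic equipment → 5.25% + 2.25% county = 7.5% → $15.05
Extension cord $14.11: general merchandise → 6.5% + 0% county = 6.5% → $0.92
Scarf $26.66: apparel → 9.5% + 0% county = 9.5% → $2.53
Wall clock $55.09: general merchandise → 6.5% + 0% county = 6.5% → $3.58
Pair of sandals $40.95: apparel → 9.5% + 0% county = 9.5% → $3.89
Fishing rod $77.34: athletic equipment → 5.25% + 2.25% county = 7.5% → $5.80
Blazer $158.96: apparel → 9.5% + 0% county = 9.5% → $15.10
Tennis racket $161.94: athletic equipment → 5.25% + 2.25% county = 7.5% → $12.15
Sleeping bag $132.17: athletic equipment → 5.25% + 2.25% county = 7.5% → $9.91
Total tax = $3.50 + $15.05 + $0.92 + $2.53 + $3.58 + $3.89 + $5.80 + $15.10 + $12.15 + $9.91 = $72.43

$72.43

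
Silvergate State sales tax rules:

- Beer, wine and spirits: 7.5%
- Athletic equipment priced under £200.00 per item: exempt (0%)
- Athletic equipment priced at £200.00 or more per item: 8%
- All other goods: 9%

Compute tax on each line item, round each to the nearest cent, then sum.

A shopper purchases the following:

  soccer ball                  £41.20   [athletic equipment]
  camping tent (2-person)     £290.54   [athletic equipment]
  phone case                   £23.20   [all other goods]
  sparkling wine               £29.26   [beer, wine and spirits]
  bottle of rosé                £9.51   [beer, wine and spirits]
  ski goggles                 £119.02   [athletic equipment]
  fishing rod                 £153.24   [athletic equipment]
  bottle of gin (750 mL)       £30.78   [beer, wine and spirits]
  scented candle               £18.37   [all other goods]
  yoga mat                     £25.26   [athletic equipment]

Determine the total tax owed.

£32.19

Soccer ball £41.20: athletic equipment, under £200.00 → 0% → £0.00
Camping tent (2-person) £290.54: athletic equipment, £200.00 or more → 8% → £23.24
Phone case £23.20: all other goods → 9% → £2.09
Sparkling wine £29.26: beer, wine and spirits → 7.5% → £2.19
Bottle of rosé £9.51: beer, wine and spirits → 7.5% → £0.71
Ski goggles £119.02: athletic equipment, under £200.00 → 0% → £0.00
Fishing rod £153.24: athletic equipment, under £200.00 → 0% → £0.00
Bottle of gin (750 mL) £30.78: beer, wine and spirits → 7.5% → £2.31
Scented candle £18.37: all other goods → 9% → £1.65
Yoga mat £25.26: athletic equipment, under £200.00 → 0% → £0.00
Total tax = £23.24 + £2.09 + £2.19 + £0.71 + £2.31 + £1.65 = £32.19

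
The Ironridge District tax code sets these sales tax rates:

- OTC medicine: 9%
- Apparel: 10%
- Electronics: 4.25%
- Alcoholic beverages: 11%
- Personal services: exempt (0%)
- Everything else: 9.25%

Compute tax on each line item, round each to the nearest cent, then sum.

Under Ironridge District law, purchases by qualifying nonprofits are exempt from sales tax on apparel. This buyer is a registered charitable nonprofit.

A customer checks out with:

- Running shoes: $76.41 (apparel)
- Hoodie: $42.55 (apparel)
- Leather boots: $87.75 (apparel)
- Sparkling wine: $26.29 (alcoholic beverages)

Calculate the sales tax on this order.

$2.89

Running shoes $76.41: apparel, buyer-exempt → 0% → $0.00
Hoodie $42.55: apparel, buyer-exempt → 0% → $0.00
Leather boots $87.75: apparel, buyer-exempt → 0% → $0.00
Sparkling wine $26.29: alcoholic beverages → 11% → $2.89
Total tax = $2.89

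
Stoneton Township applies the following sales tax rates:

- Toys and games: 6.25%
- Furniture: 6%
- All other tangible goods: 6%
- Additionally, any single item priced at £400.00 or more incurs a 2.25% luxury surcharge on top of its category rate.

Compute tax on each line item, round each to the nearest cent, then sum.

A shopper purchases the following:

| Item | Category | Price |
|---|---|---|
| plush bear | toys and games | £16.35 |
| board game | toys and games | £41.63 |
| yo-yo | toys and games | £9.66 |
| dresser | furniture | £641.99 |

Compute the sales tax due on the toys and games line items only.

Plush bear £16.35: toys and games → 6.25% → £1.02
Board game £41.63: toys and games → 6.25% → £2.60
Yo-yo £9.66: toys and games → 6.25% → £0.60
Tax on toys and games = £1.02 + £2.60 + £0.60 = £4.22

£4.22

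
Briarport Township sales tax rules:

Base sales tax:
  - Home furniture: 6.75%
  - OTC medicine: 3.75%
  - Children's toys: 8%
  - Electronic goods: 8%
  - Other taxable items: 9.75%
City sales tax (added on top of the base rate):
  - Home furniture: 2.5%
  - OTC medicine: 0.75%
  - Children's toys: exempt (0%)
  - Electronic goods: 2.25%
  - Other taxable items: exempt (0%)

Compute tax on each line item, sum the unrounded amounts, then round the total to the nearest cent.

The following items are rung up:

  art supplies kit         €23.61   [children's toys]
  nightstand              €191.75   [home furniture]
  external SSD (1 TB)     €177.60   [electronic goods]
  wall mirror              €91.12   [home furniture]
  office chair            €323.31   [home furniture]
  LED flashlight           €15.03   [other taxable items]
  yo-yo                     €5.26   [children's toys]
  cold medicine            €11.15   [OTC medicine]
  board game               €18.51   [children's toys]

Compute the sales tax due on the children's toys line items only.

€3.79

Art supplies kit €23.61: children's toys → 8% + 0% city = 8% → €1.8888
Yo-yo €5.26: children's toys → 8% + 0% city = 8% → €0.4208
Board game €18.51: children's toys → 8% + 0% city = 8% → €1.4808
Tax on children's toys: unrounded sum = €3.7904 → €3.79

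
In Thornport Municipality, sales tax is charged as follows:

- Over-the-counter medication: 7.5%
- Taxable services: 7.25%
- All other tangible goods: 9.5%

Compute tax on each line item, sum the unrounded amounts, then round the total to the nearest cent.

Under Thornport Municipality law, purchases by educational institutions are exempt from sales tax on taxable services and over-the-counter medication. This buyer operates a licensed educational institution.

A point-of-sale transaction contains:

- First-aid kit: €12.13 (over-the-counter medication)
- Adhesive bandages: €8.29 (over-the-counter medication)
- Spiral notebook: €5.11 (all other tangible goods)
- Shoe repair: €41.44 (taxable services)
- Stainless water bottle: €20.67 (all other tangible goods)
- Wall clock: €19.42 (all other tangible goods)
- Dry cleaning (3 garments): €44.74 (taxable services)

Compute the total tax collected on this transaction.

First-aid kit €12.13: over-the-counter medication, buyer-exempt → 0% → €0.00
Adhesive bandages €8.29: over-the-counter medication, buyer-exempt → 0% → €0.00
Spiral notebook €5.11: all other tangible goods → 9.5% → €0.48545
Shoe repair €41.44: taxable services, buyer-exempt → 0% → €0.00
Stainless water bottle €20.67: all other tangible goods → 9.5% → €1.96365
Wall clock €19.42: all other tangible goods → 9.5% → €1.8449
Dry cleaning (3 garments) €44.74: taxable services, buyer-exempt → 0% → €0.00
Unrounded tax sum = €4.294 → €4.29

€4.29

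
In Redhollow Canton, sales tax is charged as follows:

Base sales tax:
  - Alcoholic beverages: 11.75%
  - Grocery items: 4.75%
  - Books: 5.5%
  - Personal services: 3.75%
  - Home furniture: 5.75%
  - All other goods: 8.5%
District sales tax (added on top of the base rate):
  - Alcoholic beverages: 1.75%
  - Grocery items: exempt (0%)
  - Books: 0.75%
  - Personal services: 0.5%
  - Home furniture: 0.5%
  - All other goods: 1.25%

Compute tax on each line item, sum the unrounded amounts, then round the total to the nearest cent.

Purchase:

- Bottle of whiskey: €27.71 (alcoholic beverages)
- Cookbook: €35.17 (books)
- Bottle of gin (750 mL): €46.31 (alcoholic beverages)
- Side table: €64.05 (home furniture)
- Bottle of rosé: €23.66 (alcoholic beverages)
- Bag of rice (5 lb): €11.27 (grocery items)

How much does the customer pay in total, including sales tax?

€228.09

Bottle of whiskey €27.71: alcoholic beverages → 11.75% + 1.75% district = 13.5% → €3.74085
Cookbook €35.17: books → 5.5% + 0.75% district = 6.25% → €2.198125
Bottle of gin (750 mL) €46.31: alcoholic beverages → 11.75% + 1.75% district = 13.5% → €6.25185
Side table €64.05: home furniture → 5.75% + 0.5% district = 6.25% → €4.003125
Bottle of rosé €23.66: alcoholic beverages → 11.75% + 1.75% district = 13.5% → €3.1941
Bag of rice (5 lb) €11.27: grocery items → 4.75% + 0% district = 4.75% → €0.535325
Subtotal = €208.17; unrounded tax = €19.923375 → €19.92; total due = €228.09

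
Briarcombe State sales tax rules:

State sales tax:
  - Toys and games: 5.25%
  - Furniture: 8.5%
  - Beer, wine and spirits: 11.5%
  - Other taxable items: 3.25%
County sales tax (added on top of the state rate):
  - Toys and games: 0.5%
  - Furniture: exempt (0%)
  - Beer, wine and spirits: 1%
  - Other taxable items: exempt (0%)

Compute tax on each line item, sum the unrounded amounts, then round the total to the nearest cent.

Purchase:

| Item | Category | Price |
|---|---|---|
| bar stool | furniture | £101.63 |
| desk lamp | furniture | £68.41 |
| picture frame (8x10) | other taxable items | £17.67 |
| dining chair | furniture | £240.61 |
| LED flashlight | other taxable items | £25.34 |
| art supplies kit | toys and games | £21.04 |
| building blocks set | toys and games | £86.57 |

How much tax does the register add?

Bar stool £101.63: furniture → 8.5% + 0% county = 8.5% → £8.63855
Desk lamp £68.41: furniture → 8.5% + 0% county = 8.5% → £5.81485
Picture frame (8x10) £17.67: other taxable items → 3.25% + 0% county = 3.25% → £0.574275
Dining chair £240.61: furniture → 8.5% + 0% county = 8.5% → £20.45185
LED flashlight £25.34: other taxable items → 3.25% + 0% county = 3.25% → £0.82355
Art supplies kit £21.04: toys and games → 5.25% + 0.5% county = 5.75% → £1.2098
Building blocks set £86.57: toys and games → 5.25% + 0.5% county = 5.75% → £4.977775
Unrounded tax sum = £42.49065 → £42.49

£42.49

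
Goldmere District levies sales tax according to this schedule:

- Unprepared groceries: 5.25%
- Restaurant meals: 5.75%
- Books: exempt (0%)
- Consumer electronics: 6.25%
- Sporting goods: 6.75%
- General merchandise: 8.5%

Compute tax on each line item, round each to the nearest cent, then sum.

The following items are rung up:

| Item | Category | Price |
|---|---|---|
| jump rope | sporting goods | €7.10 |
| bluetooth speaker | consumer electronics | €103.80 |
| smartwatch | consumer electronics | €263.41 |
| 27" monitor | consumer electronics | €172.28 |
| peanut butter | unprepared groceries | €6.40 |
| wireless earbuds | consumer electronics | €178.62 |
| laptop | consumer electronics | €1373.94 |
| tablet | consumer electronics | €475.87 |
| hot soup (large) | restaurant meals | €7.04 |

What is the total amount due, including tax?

Jump rope €7.10: sporting goods → 6.75% → €0.48
Bluetooth speaker €103.80: consumer electronics → 6.25% → €6.49
Smartwatch €263.41: consumer electronics → 6.25% → €16.46
27" monitor €172.28: consumer electronics → 6.25% → €10.77
Peanut butter €6.40: unprepared groceries → 5.25% → €0.34
Wireless earbuds €178.62: consumer electronics → 6.25% → €11.16
Laptop €1373.94: consumer electronics → 6.25% → €85.87
Tablet €475.87: consumer electronics → 6.25% → €29.74
Hot soup (large) €7.04: restaurant meals → 5.75% → €0.40
Subtotal = €2588.46; tax = €161.71; total due = €2750.17

€2750.17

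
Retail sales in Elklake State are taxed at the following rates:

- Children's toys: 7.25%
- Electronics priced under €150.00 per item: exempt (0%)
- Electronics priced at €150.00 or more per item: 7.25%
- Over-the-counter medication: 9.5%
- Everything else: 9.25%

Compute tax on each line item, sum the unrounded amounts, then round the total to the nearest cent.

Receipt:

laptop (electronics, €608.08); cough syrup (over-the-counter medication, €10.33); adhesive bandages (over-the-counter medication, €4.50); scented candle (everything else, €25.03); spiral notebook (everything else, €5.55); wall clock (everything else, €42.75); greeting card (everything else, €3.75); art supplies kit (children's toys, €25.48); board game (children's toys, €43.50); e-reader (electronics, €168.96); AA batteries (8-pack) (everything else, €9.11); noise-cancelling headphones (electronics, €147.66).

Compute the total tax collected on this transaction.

€70.72

Laptop €608.08: electronics, €150.00 or more → 7.25% → €44.0858
Cough syrup €10.33: over-the-counter medication → 9.5% → €0.98135
Adhesive bandages €4.50: over-the-counter medication → 9.5% → €0.4275
Scented candle €25.03: everything else → 9.25% → €2.315275
Spiral notebook €5.55: everything else → 9.25% → €0.513375
Wall clock €42.75: everything else → 9.25% → €3.954375
Greeting card €3.75: everything else → 9.25% → €0.346875
Art supplies kit €25.48: children's toys → 7.25% → €1.8473
Board game €43.50: children's toys → 7.25% → €3.15375
E-reader €168.96: electronics, €150.00 or more → 7.25% → €12.2496
AA batteries (8-pack) €9.11: everything else → 9.25% → €0.842675
Noise-cancelling headphones €147.66: electronics, under €150.00 → 0% → €0.00
Unrounded tax sum = €70.717875 → €70.72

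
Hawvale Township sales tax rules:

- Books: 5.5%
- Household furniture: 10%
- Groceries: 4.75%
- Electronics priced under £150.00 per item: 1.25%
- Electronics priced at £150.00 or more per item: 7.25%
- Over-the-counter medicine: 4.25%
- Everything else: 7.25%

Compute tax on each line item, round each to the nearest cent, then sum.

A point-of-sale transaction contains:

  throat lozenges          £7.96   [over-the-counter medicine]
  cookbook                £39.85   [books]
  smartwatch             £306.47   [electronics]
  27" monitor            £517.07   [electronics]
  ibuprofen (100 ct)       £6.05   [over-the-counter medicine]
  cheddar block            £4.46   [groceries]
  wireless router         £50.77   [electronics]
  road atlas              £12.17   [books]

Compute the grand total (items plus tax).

Throat lozenges £7.96: over-the-counter medicine → 4.25% → £0.34
Cookbook £39.85: books → 5.5% → £2.19
Smartwatch £306.47: electronics, £150.00 or more → 7.25% → £22.22
27" monitor £517.07: electronics, £150.00 or more → 7.25% → £37.49
Ibuprofen (100 ct) £6.05: over-the-counter medicine → 4.25% → £0.26
Cheddar block £4.46: groceries → 4.75% → £0.21
Wireless router £50.77: electronics, under £150.00 → 1.25% → £0.63
Road atlas £12.17: books → 5.5% → £0.67
Subtotal = £944.80; tax = £64.01; total due = £1008.81

£1008.81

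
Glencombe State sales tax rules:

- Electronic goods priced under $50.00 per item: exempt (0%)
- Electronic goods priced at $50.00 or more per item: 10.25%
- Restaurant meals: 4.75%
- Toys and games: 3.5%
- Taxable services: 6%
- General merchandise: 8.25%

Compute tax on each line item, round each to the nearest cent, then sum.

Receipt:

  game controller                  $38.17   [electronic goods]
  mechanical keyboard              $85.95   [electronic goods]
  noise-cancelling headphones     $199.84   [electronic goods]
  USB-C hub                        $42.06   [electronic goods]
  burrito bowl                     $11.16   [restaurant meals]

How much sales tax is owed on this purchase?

$29.82

Game controller $38.17: electronic goods, under $50.00 → 0% → $0.00
Mechanical keyboard $85.95: electronic goods, $50.00 or more → 10.25% → $8.81
Noise-cancelling headphones $199.84: electronic goods, $50.00 or more → 10.25% → $20.48
USB-C hub $42.06: electronic goods, under $50.00 → 0% → $0.00
Burrito bowl $11.16: restaurant meals → 4.75% → $0.53
Total tax = $8.81 + $20.48 + $0.53 = $29.82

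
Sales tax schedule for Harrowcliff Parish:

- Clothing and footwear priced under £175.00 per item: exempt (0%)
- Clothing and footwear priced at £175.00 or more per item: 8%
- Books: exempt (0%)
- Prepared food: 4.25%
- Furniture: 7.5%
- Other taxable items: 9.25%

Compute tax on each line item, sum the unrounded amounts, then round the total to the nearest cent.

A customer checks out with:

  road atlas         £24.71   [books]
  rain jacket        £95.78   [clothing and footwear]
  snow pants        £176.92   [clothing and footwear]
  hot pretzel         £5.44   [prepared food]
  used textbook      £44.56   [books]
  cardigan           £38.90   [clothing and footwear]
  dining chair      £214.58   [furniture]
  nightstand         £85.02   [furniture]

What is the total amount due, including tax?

£722.76

Road atlas £24.71: books → 0% → £0.00
Rain jacket £95.78: clothing and footwear, under £175.00 → 0% → £0.00
Snow pants £176.92: clothing and footwear, £175.00 or more → 8% → £14.1536
Hot pretzel £5.44: prepared food → 4.25% → £0.2312
Used textbook £44.56: books → 0% → £0.00
Cardigan £38.90: clothing and footwear, under £175.00 → 0% → £0.00
Dining chair £214.58: furniture → 7.5% → £16.0935
Nightstand £85.02: furniture → 7.5% → £6.3765
Subtotal = £685.91; unrounded tax = £36.8548 → £36.85; total due = £722.76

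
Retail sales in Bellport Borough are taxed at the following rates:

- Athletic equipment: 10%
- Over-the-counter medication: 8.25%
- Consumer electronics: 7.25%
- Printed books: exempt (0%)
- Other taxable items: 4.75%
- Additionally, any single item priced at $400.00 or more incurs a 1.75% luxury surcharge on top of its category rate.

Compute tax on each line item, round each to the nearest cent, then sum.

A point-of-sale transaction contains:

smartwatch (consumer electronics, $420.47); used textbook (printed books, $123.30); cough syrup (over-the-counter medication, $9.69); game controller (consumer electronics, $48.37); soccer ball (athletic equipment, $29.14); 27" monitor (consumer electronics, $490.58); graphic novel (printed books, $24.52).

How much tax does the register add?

Smartwatch $420.47: consumer electronics → 7.25% + 1.75% surcharge = 9% → $37.84
Used textbook $123.30: printed books → 0% → $0.00
Cough syrup $9.69: over-the-counter medication → 8.25% → $0.80
Game controller $48.37: consumer electronics → 7.25% → $3.51
Soccer ball $29.14: athletic equipment → 10% → $2.91
27" monitor $490.58: consumer electronics → 7.25% + 1.75% surcharge = 9% → $44.15
Graphic novel $24.52: printed books → 0% → $0.00
Total tax = $37.84 + $0.80 + $3.51 + $2.91 + $44.15 = $89.21

$89.21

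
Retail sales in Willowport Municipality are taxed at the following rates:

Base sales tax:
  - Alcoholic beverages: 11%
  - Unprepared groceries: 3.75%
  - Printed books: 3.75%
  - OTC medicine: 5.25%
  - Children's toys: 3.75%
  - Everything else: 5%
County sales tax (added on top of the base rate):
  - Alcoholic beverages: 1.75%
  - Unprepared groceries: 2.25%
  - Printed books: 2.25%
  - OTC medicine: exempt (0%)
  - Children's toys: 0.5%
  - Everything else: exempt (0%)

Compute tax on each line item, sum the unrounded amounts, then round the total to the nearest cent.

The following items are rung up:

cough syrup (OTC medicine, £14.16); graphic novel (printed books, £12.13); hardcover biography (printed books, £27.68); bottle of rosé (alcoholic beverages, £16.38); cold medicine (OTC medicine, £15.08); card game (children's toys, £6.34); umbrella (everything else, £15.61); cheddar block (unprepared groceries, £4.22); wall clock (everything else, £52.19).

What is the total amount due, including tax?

£173.71

Cough syrup £14.16: OTC medicine → 5.25% + 0% county = 5.25% → £0.7434
Graphic novel £12.13: printed books → 3.75% + 2.25% county = 6% → £0.7278
Hardcover biography £27.68: printed books → 3.75% + 2.25% county = 6% → £1.6608
Bottle of rosé £16.38: alcoholic beverages → 11% + 1.75% county = 12.75% → £2.08845
Cold medicine £15.08: OTC medicine → 5.25% + 0% county = 5.25% → £0.7917
Card game £6.34: children's toys → 3.75% + 0.5% county = 4.25% → £0.26945
Umbrella £15.61: everything else → 5% + 0% county = 5% → £0.7805
Cheddar block £4.22: unprepared groceries → 3.75% + 2.25% county = 6% → £0.2532
Wall clock £52.19: everything else → 5% + 0% county = 5% → £2.6095
Subtotal = £163.79; unrounded tax = £9.9248 → £9.92; total due = £173.71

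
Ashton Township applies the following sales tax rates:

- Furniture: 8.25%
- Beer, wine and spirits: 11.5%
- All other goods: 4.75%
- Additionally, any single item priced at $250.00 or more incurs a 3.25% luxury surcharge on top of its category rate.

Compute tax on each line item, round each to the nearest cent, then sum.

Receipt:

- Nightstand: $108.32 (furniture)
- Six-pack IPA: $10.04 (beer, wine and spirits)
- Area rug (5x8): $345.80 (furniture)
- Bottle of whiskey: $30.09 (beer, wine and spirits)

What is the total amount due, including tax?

$547.57

Nightstand $108.32: furniture → 8.25% → $8.94
Six-pack IPA $10.04: beer, wine and spirits → 11.5% → $1.15
Area rug (5x8) $345.80: furniture → 8.25% + 3.25% surcharge = 11.5% → $39.77
Bottle of whiskey $30.09: beer, wine and spirits → 11.5% → $3.46
Subtotal = $494.25; tax = $53.32; total due = $547.57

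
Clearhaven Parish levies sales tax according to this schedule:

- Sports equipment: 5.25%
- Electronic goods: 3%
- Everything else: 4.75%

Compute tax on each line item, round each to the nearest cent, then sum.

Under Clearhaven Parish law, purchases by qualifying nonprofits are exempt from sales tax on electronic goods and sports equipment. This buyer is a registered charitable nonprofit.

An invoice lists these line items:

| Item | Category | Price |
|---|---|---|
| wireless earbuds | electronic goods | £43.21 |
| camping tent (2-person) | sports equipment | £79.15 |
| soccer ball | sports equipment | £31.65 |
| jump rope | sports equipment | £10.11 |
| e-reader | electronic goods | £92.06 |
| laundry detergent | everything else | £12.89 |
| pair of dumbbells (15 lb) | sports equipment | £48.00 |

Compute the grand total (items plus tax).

Wireless earbuds £43.21: electronic goods, buyer-exempt → 0% → £0.00
Camping tent (2-person) £79.15: sports equipment, buyer-exempt → 0% → £0.00
Soccer ball £31.65: sports equipment, buyer-exempt → 0% → £0.00
Jump rope £10.11: sports equipment, buyer-exempt → 0% → £0.00
E-reader £92.06: electronic goods, buyer-exempt → 0% → £0.00
Laundry detergent £12.89: everything else → 4.75% → £0.61
Pair of dumbbells (15 lb) £48.00: sports equipment, buyer-exempt → 0% → £0.00
Subtotal = £317.07; tax = £0.61; total due = £317.68

£317.68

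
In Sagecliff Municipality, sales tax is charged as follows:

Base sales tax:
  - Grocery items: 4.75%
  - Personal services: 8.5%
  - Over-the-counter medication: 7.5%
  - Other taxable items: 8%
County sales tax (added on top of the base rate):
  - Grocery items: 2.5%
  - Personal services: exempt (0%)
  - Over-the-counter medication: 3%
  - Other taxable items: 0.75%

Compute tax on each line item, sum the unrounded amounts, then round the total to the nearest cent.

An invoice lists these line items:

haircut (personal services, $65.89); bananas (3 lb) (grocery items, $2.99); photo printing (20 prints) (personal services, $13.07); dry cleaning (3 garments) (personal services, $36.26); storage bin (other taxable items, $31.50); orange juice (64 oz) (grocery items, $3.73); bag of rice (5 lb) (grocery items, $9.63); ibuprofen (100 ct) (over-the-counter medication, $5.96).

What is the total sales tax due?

$14.36

Haircut $65.89: personal services → 8.5% + 0% county = 8.5% → $5.60065
Bananas (3 lb) $2.99: grocery items → 4.75% + 2.5% county = 7.25% → $0.216775
Photo printing (20 prints) $13.07: personal services → 8.5% + 0% county = 8.5% → $1.11095
Dry cleaning (3 garments) $36.26: personal services → 8.5% + 0% county = 8.5% → $3.0821
Storage bin $31.50: other taxable items → 8% + 0.75% county = 8.75% → $2.75625
Orange juice (64 oz) $3.73: grocery items → 4.75% + 2.5% county = 7.25% → $0.270425
Bag of rice (5 lb) $9.63: grocery items → 4.75% + 2.5% county = 7.25% → $0.698175
Ibuprofen (100 ct) $5.96: over-the-counter medication → 7.5% + 3% county = 10.5% → $0.6258
Unrounded tax sum = $14.361125 → $14.36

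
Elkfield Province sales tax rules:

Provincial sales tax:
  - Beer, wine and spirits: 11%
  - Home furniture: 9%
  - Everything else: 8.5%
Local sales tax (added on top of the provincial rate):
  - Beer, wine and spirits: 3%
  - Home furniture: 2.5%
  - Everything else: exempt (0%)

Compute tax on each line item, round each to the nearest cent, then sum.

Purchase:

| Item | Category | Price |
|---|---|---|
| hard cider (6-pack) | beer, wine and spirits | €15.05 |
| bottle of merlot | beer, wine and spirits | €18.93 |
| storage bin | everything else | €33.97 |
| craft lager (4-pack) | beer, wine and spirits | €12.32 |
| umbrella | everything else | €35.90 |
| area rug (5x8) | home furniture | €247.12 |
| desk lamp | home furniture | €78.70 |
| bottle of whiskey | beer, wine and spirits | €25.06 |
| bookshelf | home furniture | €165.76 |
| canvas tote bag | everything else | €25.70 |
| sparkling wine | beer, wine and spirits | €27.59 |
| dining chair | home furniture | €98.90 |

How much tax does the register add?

€89.87

Hard cider (6-pack) €15.05: beer, wine and spirits → 11% + 3% local = 14% → €2.11
Bottle of merlot €18.93: beer, wine and spirits → 11% + 3% local = 14% → €2.65
Storage bin €33.97: everything else → 8.5% + 0% local = 8.5% → €2.89
Craft lager (4-pack) €12.32: beer, wine and spirits → 11% + 3% local = 14% → €1.72
Umbrella €35.90: everything else → 8.5% + 0% local = 8.5% → €3.05
Area rug (5x8) €247.12: home furniture → 9% + 2.5% local = 11.5% → €28.42
Desk lamp €78.70: home furniture → 9% + 2.5% local = 11.5% → €9.05
Bottle of whiskey €25.06: beer, wine and spirits → 11% + 3% local = 14% → €3.51
Bookshelf €165.76: home furniture → 9% + 2.5% local = 11.5% → €19.06
Canvas tote bag €25.70: everything else → 8.5% + 0% local = 8.5% → €2.18
Sparkling wine €27.59: beer, wine and spirits → 11% + 3% local = 14% → €3.86
Dining chair €98.90: home furniture → 9% + 2.5% local = 11.5% → €11.37
Total tax = €2.11 + €2.65 + €2.89 + €1.72 + €3.05 + €28.42 + €9.05 + €3.51 + €19.06 + €2.18 + €3.86 + €11.37 = €89.87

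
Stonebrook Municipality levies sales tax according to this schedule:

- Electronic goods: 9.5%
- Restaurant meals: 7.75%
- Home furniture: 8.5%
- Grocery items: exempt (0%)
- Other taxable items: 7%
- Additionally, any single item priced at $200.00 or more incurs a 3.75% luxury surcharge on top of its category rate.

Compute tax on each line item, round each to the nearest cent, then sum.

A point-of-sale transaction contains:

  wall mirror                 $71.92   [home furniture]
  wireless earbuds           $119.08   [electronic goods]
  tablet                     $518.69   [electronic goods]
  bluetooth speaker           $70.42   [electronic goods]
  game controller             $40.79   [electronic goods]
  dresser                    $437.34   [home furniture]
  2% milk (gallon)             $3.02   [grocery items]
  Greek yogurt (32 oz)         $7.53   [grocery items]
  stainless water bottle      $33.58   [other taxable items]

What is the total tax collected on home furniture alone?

$59.68

Wall mirror $71.92: home furniture → 8.5% → $6.11
Dresser $437.34: home furniture → 8.5% + 3.75% surcharge = 12.25% → $53.57
Tax on home furniture = $6.11 + $53.57 = $59.68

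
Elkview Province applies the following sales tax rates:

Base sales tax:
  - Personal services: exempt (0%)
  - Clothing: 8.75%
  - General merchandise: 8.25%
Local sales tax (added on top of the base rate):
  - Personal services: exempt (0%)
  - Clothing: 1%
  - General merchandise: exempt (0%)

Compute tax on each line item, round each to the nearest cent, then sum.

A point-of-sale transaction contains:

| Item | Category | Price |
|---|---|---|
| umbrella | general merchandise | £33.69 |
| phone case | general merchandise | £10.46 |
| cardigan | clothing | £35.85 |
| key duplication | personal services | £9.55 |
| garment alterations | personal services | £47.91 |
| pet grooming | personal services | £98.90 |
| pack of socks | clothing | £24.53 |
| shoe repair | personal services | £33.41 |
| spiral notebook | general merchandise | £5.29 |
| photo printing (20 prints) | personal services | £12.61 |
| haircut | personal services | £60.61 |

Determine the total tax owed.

Umbrella £33.69: general merchandise → 8.25% + 0% local = 8.25% → £2.78
Phone case £10.46: general merchandise → 8.25% + 0% local = 8.25% → £0.86
Cardigan £35.85: clothing → 8.75% + 1% local = 9.75% → £3.50
Key duplication £9.55: personal services → 0% + 0% local = 0% → £0.00
Garment alterations £47.91: personal services → 0% + 0% local = 0% → £0.00
Pet grooming £98.90: personal services → 0% + 0% local = 0% → £0.00
Pack of socks £24.53: clothing → 8.75% + 1% local = 9.75% → £2.39
Shoe repair £33.41: personal services → 0% + 0% local = 0% → £0.00
Spiral notebook £5.29: general merchandise → 8.25% + 0% local = 8.25% → £0.44
Photo printing (20 prints) £12.61: personal services → 0% + 0% local = 0% → £0.00
Haircut £60.61: personal services → 0% + 0% local = 0% → £0.00
Total tax = £2.78 + £0.86 + £3.50 + £2.39 + £0.44 = £9.97

£9.97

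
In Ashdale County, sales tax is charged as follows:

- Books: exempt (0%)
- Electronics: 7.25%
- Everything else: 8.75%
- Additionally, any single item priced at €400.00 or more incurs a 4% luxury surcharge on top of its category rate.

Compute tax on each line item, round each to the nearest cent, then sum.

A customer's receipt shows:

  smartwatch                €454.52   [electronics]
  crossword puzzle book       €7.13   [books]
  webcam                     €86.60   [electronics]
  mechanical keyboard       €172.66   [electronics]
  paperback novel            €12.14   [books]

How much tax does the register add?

€69.93

Smartwatch €454.52: electronics → 7.25% + 4% surcharge = 11.25% → €51.13
Crossword puzzle book €7.13: books → 0% → €0.00
Webcam €86.60: electronics → 7.25% → €6.28
Mechanical keyboard €172.66: electronics → 7.25% → €12.52
Paperback novel €12.14: books → 0% → €0.00
Total tax = €51.13 + €6.28 + €12.52 = €69.93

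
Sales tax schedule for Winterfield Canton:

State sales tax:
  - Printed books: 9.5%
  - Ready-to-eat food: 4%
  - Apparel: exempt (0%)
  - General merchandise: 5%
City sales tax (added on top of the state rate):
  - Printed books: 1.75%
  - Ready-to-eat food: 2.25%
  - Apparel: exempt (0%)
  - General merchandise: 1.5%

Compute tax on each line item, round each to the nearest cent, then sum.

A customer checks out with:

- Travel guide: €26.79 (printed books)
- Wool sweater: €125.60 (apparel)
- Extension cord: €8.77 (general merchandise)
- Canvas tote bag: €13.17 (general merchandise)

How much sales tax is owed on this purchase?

€4.44

Travel guide €26.79: printed books → 9.5% + 1.75% city = 11.25% → €3.01
Wool sweater €125.60: apparel → 0% + 0% city = 0% → €0.00
Extension cord €8.77: general merchandise → 5% + 1.5% city = 6.5% → €0.57
Canvas tote bag €13.17: general merchandise → 5% + 1.5% city = 6.5% → €0.86
Total tax = €3.01 + €0.57 + €0.86 = €4.44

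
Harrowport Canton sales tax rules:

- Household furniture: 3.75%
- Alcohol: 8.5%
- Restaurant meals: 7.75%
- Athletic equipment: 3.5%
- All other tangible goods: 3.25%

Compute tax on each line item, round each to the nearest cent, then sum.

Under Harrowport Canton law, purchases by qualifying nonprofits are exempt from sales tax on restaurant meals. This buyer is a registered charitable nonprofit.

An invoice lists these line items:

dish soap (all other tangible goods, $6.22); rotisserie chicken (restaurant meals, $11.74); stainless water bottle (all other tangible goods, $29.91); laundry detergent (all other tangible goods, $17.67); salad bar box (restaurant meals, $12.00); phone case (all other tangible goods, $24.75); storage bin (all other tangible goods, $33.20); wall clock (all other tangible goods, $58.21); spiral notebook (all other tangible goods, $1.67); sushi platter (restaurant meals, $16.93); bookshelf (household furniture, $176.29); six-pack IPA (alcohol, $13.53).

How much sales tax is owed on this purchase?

$13.32

Dish soap $6.22: all other tangible goods → 3.25% → $0.20
Rotisserie chicken $11.74: restaurant meals, buyer-exempt → 0% → $0.00
Stainless water bottle $29.91: all other tangible goods → 3.25% → $0.97
Laundry detergent $17.67: all other tangible goods → 3.25% → $0.57
Salad bar box $12.00: restaurant meals, buyer-exempt → 0% → $0.00
Phone case $24.75: all other tangible goods → 3.25% → $0.80
Storage bin $33.20: all other tangible goods → 3.25% → $1.08
Wall clock $58.21: all other tangible goods → 3.25% → $1.89
Spiral notebook $1.67: all other tangible goods → 3.25% → $0.05
Sushi platter $16.93: restaurant meals, buyer-exempt → 0% → $0.00
Bookshelf $176.29: household furniture → 3.75% → $6.61
Six-pack IPA $13.53: alcohol → 8.5% → $1.15
Total tax = $0.20 + $0.97 + $0.57 + $0.80 + $1.08 + $1.89 + $0.05 + $6.61 + $1.15 = $13.32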